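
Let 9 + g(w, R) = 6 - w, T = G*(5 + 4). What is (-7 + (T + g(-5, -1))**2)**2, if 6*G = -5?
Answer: 8649/16 ≈ 540.56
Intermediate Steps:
G = -5/6 (G = (1/6)*(-5) = -5/6 ≈ -0.83333)
T = -15/2 (T = -5*(5 + 4)/6 = -5/6*9 = -15/2 ≈ -7.5000)
g(w, R) = -3 - w (g(w, R) = -9 + (6 - w) = -3 - w)
(-7 + (T + g(-5, -1))**2)**2 = (-7 + (-15/2 + (-3 - 1*(-5)))**2)**2 = (-7 + (-15/2 + (-3 + 5))**2)**2 = (-7 + (-15/2 + 2)**2)**2 = (-7 + (-11/2)**2)**2 = (-7 + 121/4)**2 = (93/4)**2 = 8649/16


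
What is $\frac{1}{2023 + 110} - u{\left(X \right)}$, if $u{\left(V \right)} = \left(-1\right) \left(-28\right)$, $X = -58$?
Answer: $- \frac{59723}{2133} \approx -28.0$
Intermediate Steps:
$u{\left(V \right)} = 28$
$\frac{1}{2023 + 110} - u{\left(X \right)} = \frac{1}{2023 + 110} - 28 = \frac{1}{2133} - 28 = - \frac{59723}{2133}$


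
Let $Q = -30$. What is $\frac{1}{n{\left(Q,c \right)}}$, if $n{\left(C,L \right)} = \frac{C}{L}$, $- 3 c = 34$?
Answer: $\frac{17}{45} \approx 0.37778$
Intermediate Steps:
$c = - \frac{34}{3}$ ($c = \left(- \frac{1}{3}\right) 34 = - \frac{34}{3} \approx -11.333$)
$\frac{1}{n{\left(Q,c \right)}} = \frac{1}{\left(-30\right) \frac{1}{- \frac{34}{3}}} = \frac{1}{\left(-30\right) \left(- \frac{3}{34}\right)} = \frac{1}{\frac{45}{17}} = \frac{17}{45}$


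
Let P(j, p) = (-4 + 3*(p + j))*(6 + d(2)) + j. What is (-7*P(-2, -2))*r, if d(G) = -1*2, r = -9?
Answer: -4158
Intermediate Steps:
d(G) = -2
P(j, p) = -16 + 12*p + 13*j (P(j, p) = (-4 + 3*(p + j))*(6 - 2) + j = (-4 + 3*(j + p))*4 + j = (-4 + (3*j + 3*p))*4 + j = (-4 + 3*j + 3*p)*4 + j = (-16 + 12*j + 12*p) + j = -16 + 12*p + 13*j)
(-7*P(-2, -2))*r = -7*(-16 + 12*(-2) + 13*(-2))*(-9) = -7*(-16 - 24 - 26)*(-9) = -7*(-66)*(-9) = 462*(-9) = -4158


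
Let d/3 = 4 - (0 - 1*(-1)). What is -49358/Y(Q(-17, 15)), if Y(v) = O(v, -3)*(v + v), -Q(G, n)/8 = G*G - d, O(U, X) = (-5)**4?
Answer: 24679/1400000 ≈ 0.017628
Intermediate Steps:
d = 9 (d = 3*(4 - (0 - 1*(-1))) = 3*(4 - (0 + 1)) = 3*(4 - 1*1) = 3*(4 - 1) = 3*3 = 9)
O(U, X) = 625
Q(G, n) = 72 - 8*G**2 (Q(G, n) = -8*(G*G - 1*9) = -8*(G**2 - 9) = -8*(-9 + G**2) = 72 - 8*G**2)
Y(v) = 1250*v (Y(v) = 625*(v + v) = 625*(2*v) = 1250*v)
-49358/Y(Q(-17, 15)) = -49358*1/(1250*(72 - 8*(-17)**2)) = -49358*1/(1250*(72 - 8*289)) = -49358*1/(1250*(72 - 2312)) = -49358/(1250*(-2240)) = -49358/(-2800000) = -49358*(-1/2800000) = 24679/1400000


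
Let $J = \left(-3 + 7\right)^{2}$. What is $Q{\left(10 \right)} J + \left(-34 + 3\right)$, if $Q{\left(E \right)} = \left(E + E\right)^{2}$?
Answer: $6369$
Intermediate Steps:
$Q{\left(E \right)} = 4 E^{2}$ ($Q{\left(E \right)} = \left(2 E\right)^{2} = 4 E^{2}$)
$J = 16$ ($J = 4^{2} = 16$)
$Q{\left(10 \right)} J + \left(-34 + 3\right) = 4 \cdot 10^{2} \cdot 16 + \left(-34 + 3\right) = 4 \cdot 100 \cdot 16 - 31 = 400 \cdot 16 - 31 = 6400 - 31 = 6369$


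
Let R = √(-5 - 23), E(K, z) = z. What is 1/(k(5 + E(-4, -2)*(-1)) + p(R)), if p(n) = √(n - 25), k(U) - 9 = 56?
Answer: 1/(65 + √(-25 + 2*I*√7)) ≈ 0.015172 - 0.0011641*I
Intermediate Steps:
k(U) = 65 (k(U) = 9 + 56 = 65)
R = 2*I*√7 (R = √(-28) = 2*I*√7 ≈ 5.2915*I)
p(n) = √(-25 + n)
1/(k(5 + E(-4, -2)*(-1)) + p(R)) = 1/(65 + √(-25 + 2*I*√7))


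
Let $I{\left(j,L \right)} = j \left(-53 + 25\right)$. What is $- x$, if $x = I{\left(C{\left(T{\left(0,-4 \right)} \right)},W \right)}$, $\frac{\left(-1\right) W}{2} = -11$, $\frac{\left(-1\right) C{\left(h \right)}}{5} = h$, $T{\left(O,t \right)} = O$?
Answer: $0$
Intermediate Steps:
$C{\left(h \right)} = - 5 h$
$W = 22$ ($W = \left(-2\right) \left(-11\right) = 22$)
$I{\left(j,L \right)} = - 28 j$ ($I{\left(j,L \right)} = j \left(-28\right) = - 28 j$)
$x = 0$ ($x = - 28 \left(\left(-5\right) 0\right) = \left(-28\right) 0 = 0$)
$- x = \left(-1\right) 0 = 0$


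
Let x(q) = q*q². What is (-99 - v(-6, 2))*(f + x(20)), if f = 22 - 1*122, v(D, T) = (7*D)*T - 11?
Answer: -31600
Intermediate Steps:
v(D, T) = -11 + 7*D*T (v(D, T) = 7*D*T - 11 = -11 + 7*D*T)
x(q) = q³
f = -100 (f = 22 - 122 = -100)
(-99 - v(-6, 2))*(f + x(20)) = (-99 - (-11 + 7*(-6)*2))*(-100 + 20³) = (-99 - (-11 - 84))*(-100 + 8000) = (-99 - 1*(-95))*7900 = (-99 + 95)*7900 = -4*7900 = -31600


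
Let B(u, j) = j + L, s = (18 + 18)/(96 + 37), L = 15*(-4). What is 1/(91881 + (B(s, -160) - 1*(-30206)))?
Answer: 1/121867 ≈ 8.2057e-6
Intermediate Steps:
L = -60
s = 36/133 ≈ 0.27068
B(u, j) = -60 + j (B(u, j) = j - 60 = -60 + j)
1/(91881 + (B(s, -160) - 1*(-30206))) = 1/(91881 + ((-60 - 160) - 1*(-30206))) = 1/(91881 + (-220 + 30206)) = 1/(91881 + 29986) = 1/121867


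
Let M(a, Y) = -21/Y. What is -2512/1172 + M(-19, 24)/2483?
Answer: -12476643/5820152 ≈ -2.1437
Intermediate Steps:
-2512/1172 + M(-19, 24)/2483 = -2512/1172 - 21/24/2483 = -2512*1/1172 - 21*1/24*(1/2483) = -628/293 - 7/8*1/2483 = -628/293 - 7/19864 = -12476643/5820152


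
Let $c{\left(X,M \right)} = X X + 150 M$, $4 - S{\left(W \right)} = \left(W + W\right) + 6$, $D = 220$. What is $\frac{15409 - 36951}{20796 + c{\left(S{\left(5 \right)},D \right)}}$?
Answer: $- \frac{10771}{26970} \approx -0.39937$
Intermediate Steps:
$S{\left(W \right)} = -2 - 2 W$ ($S{\left(W \right)} = 4 - \left(\left(W + W\right) + 6\right) = 4 - \left(2 W + 6\right) = 4 - \left(6 + 2 W\right) = -2 - 2 W$)
$c{\left(X,M \right)} = X^{2} + 150 M$
$\frac{15409 - 36951}{20796 + c{\left(S{\left(5 \right)},D \right)}} = \frac{15409 - 36951}{20796 + \left(\left(-2 - 10\right)^{2} + 150 \cdot 220\right)} = - \frac{21542}{20796 + \left(\left(-2 - 10\right)^{2} + 33000\right)} = - \frac{21542}{20796 + \left(\left(-12\right)^{2} + 33000\right)} = - \frac{21542}{20796 + \left(144 + 33000\right)} = - \frac{21542}{20796 + 33144} = - \frac{21542}{53940} = \left(-21542\right) \frac{1}{53940} = - \frac{10771}{26970}$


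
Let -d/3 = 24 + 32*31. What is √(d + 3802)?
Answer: √754 ≈ 27.459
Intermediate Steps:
d = -3048 (d = -3*(24 + 32*31) = -3*(24 + 992) = -3*1016 = -3048)
√(d + 3802) = √(-3048 + 3802) = √754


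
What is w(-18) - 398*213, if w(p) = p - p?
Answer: -84774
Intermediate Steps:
w(p) = 0
w(-18) - 398*213 = 0 - 398*213 = 0 - 84774 = -84774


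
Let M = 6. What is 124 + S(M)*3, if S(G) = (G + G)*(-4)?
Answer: -20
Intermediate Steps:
S(G) = -8*G (S(G) = (2*G)*(-4) = -8*G)
124 + S(M)*3 = 124 - 8*6*3 = 124 - 48*3 = 124 - 144 = -20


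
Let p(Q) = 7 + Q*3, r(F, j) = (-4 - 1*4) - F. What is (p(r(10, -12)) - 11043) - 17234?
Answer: -28324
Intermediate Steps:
r(F, j) = -8 - F (r(F, j) = (-4 - 4) - F = -8 - F)
p(Q) = 7 + 3*Q
(p(r(10, -12)) - 11043) - 17234 = ((7 + 3*(-8 - 1*10)) - 11043) - 17234 = ((7 + 3*(-8 - 10)) - 11043) - 17234 = ((7 + 3*(-18)) - 11043) - 17234 = ((7 - 54) - 11043) - 17234 = (-47 - 11043) - 17234 = -11090 - 17234 = -28324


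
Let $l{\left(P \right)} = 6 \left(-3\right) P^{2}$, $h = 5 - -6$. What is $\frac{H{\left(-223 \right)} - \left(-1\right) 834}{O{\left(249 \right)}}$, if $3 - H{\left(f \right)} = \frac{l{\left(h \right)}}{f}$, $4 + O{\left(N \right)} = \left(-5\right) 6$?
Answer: $- \frac{184473}{7582} \approx -24.33$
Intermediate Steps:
$h = 11$ ($h = 5 + 6 = 11$)
$l{\left(P \right)} = - 18 P^{2}$
$O{\left(N \right)} = -34$ ($O{\left(N \right)} = -4 - 30 = -34$)
$H{\left(f \right)} = 3 + \frac{2178}{f}$ ($H{\left(f \right)} = 3 - \frac{\left(-18\right) 11^{2}}{f} = 3 - \frac{\left(-18\right) 121}{f} = 3 - - \frac{2178}{f} = 3 + \frac{2178}{f}$)
$\frac{H{\left(-223 \right)} - \left(-1\right) 834}{O{\left(249 \right)}} = \frac{\left(3 + \frac{2178}{-223}\right) - \left(-1\right) 834}{-34} = \left(\left(3 + 2178 \left(- \frac{1}{223}\right)\right) - -834\right) \left(- \frac{1}{34}\right) = \left(\left(3 - \frac{2178}{223}\right) + 834\right) \left(- \frac{1}{34}\right) = \left(- \frac{1509}{223} + 834\right) \left(- \frac{1}{34}\right) = \frac{184473}{223} \left(- \frac{1}{34}\right) = - \frac{184473}{7582}$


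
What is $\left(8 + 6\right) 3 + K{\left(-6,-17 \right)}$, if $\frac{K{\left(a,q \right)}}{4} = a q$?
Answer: $450$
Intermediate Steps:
$K{\left(a,q \right)} = 4 a q$
$\left(8 + 6\right) 3 + K{\left(-6,-17 \right)} = \left(8 + 6\right) 3 + 4 \left(-6\right) \left(-17\right) = 14 \cdot 3 + 408 = 42 + 408 = 450$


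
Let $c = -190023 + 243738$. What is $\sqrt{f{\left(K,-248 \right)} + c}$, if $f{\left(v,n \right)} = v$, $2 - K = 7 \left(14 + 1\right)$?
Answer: $2 \sqrt{13403} \approx 231.54$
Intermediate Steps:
$K = -103$ ($K = 2 - 7 \left(14 + 1\right) = 2 - 7 \cdot 15 = 2 - 105 = -103$)
$c = 53715$
$\sqrt{f{\left(K,-248 \right)} + c} = \sqrt{-103 + 53715} = \sqrt{53612} = 2 \sqrt{13403}$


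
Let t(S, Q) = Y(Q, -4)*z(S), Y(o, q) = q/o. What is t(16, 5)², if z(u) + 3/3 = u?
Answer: 144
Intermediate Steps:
z(u) = -1 + u
t(S, Q) = -4*(-1 + S)/Q (t(S, Q) = (-4/Q)*(-1 + S) = -4*(-1 + S)/Q)
t(16, 5)² = (4*(1 - 1*16)/5)² = (4*(⅕)*(1 - 16))² = (4*(⅕)*(-15))² = (-12)² = 144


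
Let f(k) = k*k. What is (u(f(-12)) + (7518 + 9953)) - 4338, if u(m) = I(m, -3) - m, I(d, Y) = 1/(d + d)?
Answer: 3740833/288 ≈ 12989.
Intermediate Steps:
f(k) = k²
I(d, Y) = 1/(2*d)
u(m) = 1/(2*m) - m
(u(f(-12)) + (7518 + 9953)) - 4338 = ((1/(2*((-12)²)) - 1*(-12)²) + (7518 + 9953)) - 4338 = (((½)/144 - 1*144) + 17471) - 4338 = (((½)*(1/144) - 144) + 17471) - 4338 = ((1/288 - 144) + 17471) - 4338 = (-41471/288 + 17471) - 4338 = 4990177/288 - 4338 = 3740833/288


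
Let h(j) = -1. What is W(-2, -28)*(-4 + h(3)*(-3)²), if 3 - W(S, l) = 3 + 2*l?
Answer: -728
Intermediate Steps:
W(S, l) = -2*l (W(S, l) = 3 - (3 + 2*l) = 3 + (-3 - 2*l) = -2*l)
W(-2, -28)*(-4 + h(3)*(-3)²) = (-2*(-28))*(-4 - 1*(-3)²) = 56*(-4 - 1*9) = 56*(-4 - 9) = 56*(-13) = -728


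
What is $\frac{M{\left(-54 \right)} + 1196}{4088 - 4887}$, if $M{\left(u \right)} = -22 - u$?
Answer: $- \frac{1228}{799} \approx -1.5369$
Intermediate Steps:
$\frac{M{\left(-54 \right)} + 1196}{4088 - 4887} = \frac{\left(-22 - -54\right) + 1196}{4088 - 4887} = \frac{\left(-22 + 54\right) + 1196}{-799} = \left(32 + 1196\right) \left(- \frac{1}{799}\right) = 1228 \left(- \frac{1}{799}\right) = - \frac{1228}{799}$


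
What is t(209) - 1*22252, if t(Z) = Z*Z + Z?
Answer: 21638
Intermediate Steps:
t(Z) = Z + Z² (t(Z) = Z² + Z = Z + Z²)
t(209) - 1*22252 = 209*(1 + 209) - 1*22252 = 209*210 - 22252 = 43890 - 22252 = 21638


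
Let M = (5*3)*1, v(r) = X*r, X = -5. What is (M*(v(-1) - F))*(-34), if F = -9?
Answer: -7140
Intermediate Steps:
v(r) = -5*r
M = 15 (M = 15*1 = 15)
(M*(v(-1) - F))*(-34) = (15*(-5*(-1) - 1*(-9)))*(-34) = (15*(5 + 9))*(-34) = (15*14)*(-34) = 210*(-34) = -7140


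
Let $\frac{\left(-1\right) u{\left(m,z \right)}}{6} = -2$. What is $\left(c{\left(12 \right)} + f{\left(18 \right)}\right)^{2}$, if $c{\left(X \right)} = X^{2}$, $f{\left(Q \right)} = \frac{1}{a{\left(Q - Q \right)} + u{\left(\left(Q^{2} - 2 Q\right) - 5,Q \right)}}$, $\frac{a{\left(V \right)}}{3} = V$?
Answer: $\frac{2989441}{144} \approx 20760.0$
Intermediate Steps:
$a{\left(V \right)} = 3 V$
$u{\left(m,z \right)} = 12$ ($u{\left(m,z \right)} = \left(-6\right) \left(-2\right) = 12$)
$f{\left(Q \right)} = \frac{1}{12}$ ($f{\left(Q \right)} = \frac{1}{3 \left(Q - Q\right) + 12} = \frac{1}{3 \cdot 0 + 12} = \frac{1}{0 + 12} = \frac{1}{12}$)
$\left(c{\left(12 \right)} + f{\left(18 \right)}\right)^{2} = \left(12^{2} + \frac{1}{12}\right)^{2} = \left(144 + \frac{1}{12}\right)^{2} = \left(\frac{1729}{12}\right)^{2} = \frac{2989441}{144}$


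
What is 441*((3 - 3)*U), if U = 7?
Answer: 0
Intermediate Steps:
441*((3 - 3)*U) = 441*((3 - 3)*7) = 441*(0*7) = 441*0 = 0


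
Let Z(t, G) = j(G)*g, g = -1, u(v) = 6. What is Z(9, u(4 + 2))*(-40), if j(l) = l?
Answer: 240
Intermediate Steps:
Z(t, G) = -G (Z(t, G) = G*(-1) = -G)
Z(9, u(4 + 2))*(-40) = -1*6*(-40) = -6*(-40) = 240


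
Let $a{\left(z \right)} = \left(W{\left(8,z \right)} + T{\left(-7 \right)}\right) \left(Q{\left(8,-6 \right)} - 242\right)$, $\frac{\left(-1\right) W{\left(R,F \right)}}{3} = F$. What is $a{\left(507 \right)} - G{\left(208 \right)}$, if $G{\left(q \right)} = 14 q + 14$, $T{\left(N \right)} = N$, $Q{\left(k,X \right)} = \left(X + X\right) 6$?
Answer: $476866$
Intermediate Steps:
$W{\left(R,F \right)} = - 3 F$
$Q{\left(k,X \right)} = 12 X$ ($Q{\left(k,X \right)} = 2 X 6 = 12 X$)
$G{\left(q \right)} = 14 + 14 q$
$a{\left(z \right)} = 2198 + 942 z$ ($a{\left(z \right)} = \left(- 3 z - 7\right) \left(12 \left(-6\right) - 242\right) = \left(-7 - 3 z\right) \left(-72 - 242\right) = \left(-7 - 3 z\right) \left(-314\right) = 2198 + 942 z$)
$a{\left(507 \right)} - G{\left(208 \right)} = \left(2198 + 942 \cdot 507\right) - \left(14 + 14 \cdot 208\right) = \left(2198 + 477594\right) - \left(14 + 2912\right) = 479792 - 2926 = 476866$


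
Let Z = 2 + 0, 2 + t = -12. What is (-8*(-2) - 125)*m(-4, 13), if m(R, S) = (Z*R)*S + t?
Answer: 12862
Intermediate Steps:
t = -14 (t = -2 - 12 = -14)
Z = 2
m(R, S) = -14 + 2*R*S (m(R, S) = (2*R)*S - 14 = 2*R*S - 14 = -14 + 2*R*S)
(-8*(-2) - 125)*m(-4, 13) = (-8*(-2) - 125)*(-14 + 2*(-4)*13) = (16 - 125)*(-14 - 104) = -109*(-118) = 12862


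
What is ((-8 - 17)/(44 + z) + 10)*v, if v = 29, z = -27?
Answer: 4205/17 ≈ 247.35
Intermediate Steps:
((-8 - 17)/(44 + z) + 10)*v = ((-8 - 17)/(44 - 27) + 10)*29 = (-25/17 + 10)*29 = (145/17)*29 = 4205/17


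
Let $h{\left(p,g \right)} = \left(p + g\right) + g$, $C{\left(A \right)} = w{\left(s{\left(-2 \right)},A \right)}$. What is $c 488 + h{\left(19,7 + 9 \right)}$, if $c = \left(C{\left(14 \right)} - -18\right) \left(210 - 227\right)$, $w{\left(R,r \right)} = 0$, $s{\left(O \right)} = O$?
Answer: $-149277$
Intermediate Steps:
$C{\left(A \right)} = 0$
$c = -306$ ($c = \left(0 - -18\right) \left(210 - 227\right) = \left(0 + 18\right) \left(-17\right) = 18 \left(-17\right) = -306$)
$h{\left(p,g \right)} = p + 2 g$ ($h{\left(p,g \right)} = \left(g + p\right) + g = p + 2 g$)
$c 488 + h{\left(19,7 + 9 \right)} = \left(-306\right) 488 + \left(19 + 2 \left(7 + 9\right)\right) = -149328 + \left(19 + 2 \cdot 16\right) = -149328 + \left(19 + 32\right) = -149328 + 51 = -149277$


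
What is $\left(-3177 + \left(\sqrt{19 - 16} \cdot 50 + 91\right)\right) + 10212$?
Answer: $7126 + 50 \sqrt{3} \approx 7212.6$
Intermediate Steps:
$\left(-3177 + \left(\sqrt{19 - 16} \cdot 50 + 91\right)\right) + 10212 = \left(-3177 + \left(\sqrt{3} \cdot 50 + 91\right)\right) + 10212 = \left(-3177 + \left(50 \sqrt{3} + 91\right)\right) + 10212 = \left(-3177 + \left(91 + 50 \sqrt{3}\right)\right) + 10212 = \left(-3086 + 50 \sqrt{3}\right) + 10212 = 7126 + 50 \sqrt{3}$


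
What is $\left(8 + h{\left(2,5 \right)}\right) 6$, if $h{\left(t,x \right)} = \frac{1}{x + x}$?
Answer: $\frac{243}{5} \approx 48.6$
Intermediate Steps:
$h{\left(t,x \right)} = \frac{1}{2 x}$
$\left(8 + h{\left(2,5 \right)}\right) 6 = \left(8 + \frac{1}{2 \cdot 5}\right) 6 = \left(8 + \frac{1}{2} \cdot \frac{1}{5}\right) 6 = \left(8 + \frac{1}{10}\right) 6 = \frac{81}{10} \cdot 6 = \frac{243}{5}$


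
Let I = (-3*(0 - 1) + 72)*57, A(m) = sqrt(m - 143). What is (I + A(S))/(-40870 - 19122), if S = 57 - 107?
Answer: -4275/59992 - I*sqrt(193)/59992 ≈ -0.071259 - 0.00023157*I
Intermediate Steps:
S = -50
A(m) = sqrt(-143 + m)
I = 4275 (I = (-3*(-1) + 72)*57 = (3 + 72)*57 = 75*57 = 4275)
(I + A(S))/(-40870 - 19122) = (4275 + sqrt(-143 - 50))/(-40870 - 19122) = (4275 + sqrt(-193))/(-59992) = (4275 + I*sqrt(193))*(-1/59992) = -4275/59992 - I*sqrt(193)/59992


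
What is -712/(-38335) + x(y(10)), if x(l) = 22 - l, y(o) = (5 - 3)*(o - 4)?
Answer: 384062/38335 ≈ 10.019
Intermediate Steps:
y(o) = -8 + 2*o (y(o) = 2*(-4 + o) = -8 + 2*o)
-712/(-38335) + x(y(10)) = -712/(-38335) + (22 - (-8 + 2*10)) = -712*(-1/38335) + (22 - (-8 + 20)) = 712/38335 + (22 - 1*12) = 712/38335 + (22 - 12) = 712/38335 + 10 = 384062/38335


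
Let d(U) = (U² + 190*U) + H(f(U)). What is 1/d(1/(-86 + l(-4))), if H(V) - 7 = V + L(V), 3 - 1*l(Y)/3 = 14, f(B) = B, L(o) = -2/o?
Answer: 14161/3446717 ≈ 0.0041085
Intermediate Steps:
l(Y) = -33 (l(Y) = 9 - 3*14 = 9 - 42 = -33)
H(V) = 7 + V - 2/V (H(V) = 7 + (V - 2/V) = 7 + V - 2/V)
d(U) = 7 + U² - 2/U + 191*U (d(U) = (U² + 190*U) + (7 + U - 2/U) = 7 + U² - 2/U + 191*U)
1/d(1/(-86 + l(-4))) = 1/(7 + (1/(-86 - 33))² - 2/(1/(-86 - 33)) + 191/(-86 - 33)) = 1/(7 + (1/(-119))² - 2/(1/(-119)) + 191/(-119)) = 1/(7 + (-1/119)² - 2/(-1/119) + 191*(-1/119)) = 1/(7 + 1/14161 - 2*(-119) - 191/119) = 1/(7 + 1/14161 + 238 - 191/119) = 1/(3446717/14161) = 14161/3446717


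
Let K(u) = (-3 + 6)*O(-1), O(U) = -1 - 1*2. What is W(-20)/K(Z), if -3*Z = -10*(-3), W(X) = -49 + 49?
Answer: 0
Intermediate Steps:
W(X) = 0
O(U) = -3 (O(U) = -1 - 2 = -3)
Z = -10 (Z = -(-10)*(-3)/3 = -⅓*30 = -10)
K(u) = -9 (K(u) = (-3 + 6)*(-3) = 3*(-3) = -9)
W(-20)/K(Z) = 0/(-9) = 0*(-⅑) = 0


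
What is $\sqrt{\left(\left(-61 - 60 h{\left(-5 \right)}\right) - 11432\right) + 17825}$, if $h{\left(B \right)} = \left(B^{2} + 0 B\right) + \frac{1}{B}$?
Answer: $2 \sqrt{1211} \approx 69.599$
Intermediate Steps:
$h{\left(B \right)} = \frac{1}{B} + B^{2}$ ($h{\left(B \right)} = \left(B^{2} + 0\right) + \frac{1}{B} = B^{2} + \frac{1}{B} = \frac{1}{B} + B^{2}$)
$\sqrt{\left(\left(-61 - 60 h{\left(-5 \right)}\right) - 11432\right) + 17825} = \sqrt{\left(\left(-61 - 60 \frac{1 + \left(-5\right)^{3}}{-5}\right) - 11432\right) + 17825} = \sqrt{\left(\left(-61 - 60 \left(- \frac{1 - 125}{5}\right)\right) - 11432\right) + 17825} = \sqrt{\left(\left(-61 - 60 \left(\left(- \frac{1}{5}\right) \left(-124\right)\right)\right) - 11432\right) + 17825} = \sqrt{\left(\left(-61 - 1488\right) - 11432\right) + 17825} = \sqrt{\left(-1549 - 11432\right) + 17825} = \sqrt{-12981 + 17825} = \sqrt{4844} = 2 \sqrt{1211}$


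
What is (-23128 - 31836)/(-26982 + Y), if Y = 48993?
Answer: -54964/22011 ≈ -2.4971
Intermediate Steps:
(-23128 - 31836)/(-26982 + Y) = (-23128 - 31836)/(-26982 + 48993) = -54964/22011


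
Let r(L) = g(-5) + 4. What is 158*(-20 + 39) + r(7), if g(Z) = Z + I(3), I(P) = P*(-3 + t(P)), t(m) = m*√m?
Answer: 2992 + 9*√3 ≈ 3007.6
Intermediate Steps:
t(m) = m^(3/2)
I(P) = P*(-3 + P^(3/2))
g(Z) = -9 + Z + 9*√3 (g(Z) = Z + 3*(-3 + 3^(3/2)) = Z + 3*(-3 + 3*√3) = Z + (-9 + 9*√3) = -9 + Z + 9*√3)
r(L) = -10 + 9*√3 (r(L) = (-9 - 5 + 9*√3) + 4 = (-14 + 9*√3) + 4 = -10 + 9*√3)
158*(-20 + 39) + r(7) = 158*(-20 + 39) + (-10 + 9*√3) = 158*19 + (-10 + 9*√3) = 3002 + (-10 + 9*√3) = 2992 + 9*√3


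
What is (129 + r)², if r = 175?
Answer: 92416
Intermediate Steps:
(129 + r)² = (129 + 175)² = 304² = 92416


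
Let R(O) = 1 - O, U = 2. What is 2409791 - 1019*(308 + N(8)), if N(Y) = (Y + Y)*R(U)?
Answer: 2112243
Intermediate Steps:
N(Y) = -2*Y (N(Y) = (Y + Y)*(1 - 1*2) = (2*Y)*(1 - 2) = (2*Y)*(-1) = -2*Y)
2409791 - 1019*(308 + N(8)) = 2409791 - 1019*(308 - 2*8) = 2409791 - 1019*(308 - 16) = 2409791 - 1019*292 = 2409791 - 1*297548 = 2409791 - 297548 = 2112243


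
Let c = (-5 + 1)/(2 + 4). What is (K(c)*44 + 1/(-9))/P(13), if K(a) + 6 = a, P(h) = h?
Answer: -2641/117 ≈ -22.573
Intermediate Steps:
c = -⅔ (c = -4/6 = -4*⅙ = -⅔ ≈ -0.66667)
K(a) = -6 + a
(K(c)*44 + 1/(-9))/P(13) = ((-6 - ⅔)*44 + 1/(-9))/13 = (-20/3*44 - ⅑)*(1/13) = (-880/3 - ⅑)*(1/13) = -2641/9*1/13 = -2641/117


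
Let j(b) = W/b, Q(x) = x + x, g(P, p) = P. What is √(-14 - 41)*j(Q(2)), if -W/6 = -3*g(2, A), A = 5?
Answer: 9*I*√55 ≈ 66.746*I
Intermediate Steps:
Q(x) = 2*x
W = 36 (W = -(-18)*2 = -6*(-6) = 36)
j(b) = 36/b
√(-14 - 41)*j(Q(2)) = √(-14 - 41)*(36/((2*2))) = √(-55)*(36/4) = (I*√55)*(36*(¼)) = (I*√55)*9 = 9*I*√55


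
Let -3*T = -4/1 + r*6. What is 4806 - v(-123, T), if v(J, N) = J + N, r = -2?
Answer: 14771/3 ≈ 4923.7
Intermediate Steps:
T = 16/3 (T = -(-4/1 - 2*6)/3 = -(-4*1 - 12)/3 = -(-4 - 12)/3 = -⅓*(-16) = 16/3 ≈ 5.3333)
4806 - v(-123, T) = 4806 - (-123 + 16/3) = 4806 - 1*(-353/3) = 4806 + 353/3 = 14771/3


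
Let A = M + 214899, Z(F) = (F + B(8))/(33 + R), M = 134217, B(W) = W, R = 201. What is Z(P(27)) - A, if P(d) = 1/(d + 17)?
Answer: -3594497983/10296 ≈ -3.4912e+5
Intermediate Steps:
P(d) = 1/(17 + d)
Z(F) = 4/117 + F/234 (Z(F) = (F + 8)/(33 + 201) = (8 + F)/234 = (8 + F)*(1/234) = 4/117 + F/234)
A = 349116 (A = 134217 + 214899 = 349116)
Z(P(27)) - A = (4/117 + 1/(234*(17 + 27))) - 1*349116 = (4/117 + (1/234)/44) - 349116 = (4/117 + (1/234)*(1/44)) - 349116 = (4/117 + 1/10296) - 349116 = 353/10296 - 349116 = -3594497983/10296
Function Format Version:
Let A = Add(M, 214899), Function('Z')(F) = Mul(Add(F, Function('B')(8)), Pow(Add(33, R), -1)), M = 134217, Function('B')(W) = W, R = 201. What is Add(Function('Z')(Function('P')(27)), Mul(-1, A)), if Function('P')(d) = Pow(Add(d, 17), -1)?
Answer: Rational(-3594497983, 10296) ≈ -3.4912e+5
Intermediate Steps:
Function('P')(d) = Pow(Add(17, d), -1)
Function('Z')(F) = Add(Rational(4, 117), Mul(Rational(1, 234), F)) (Function('Z')(F) = Mul(Add(F, 8), Pow(Add(33, 201), -1)) = Mul(Add(8, F), Pow(234, -1)) = Mul(Add(8, F), Rational(1, 234)) = Add(Rational(4, 117), Mul(Rational(1, 234), F)))
A = 349116 (A = Add(134217, 214899) = 349116)
Add(Function('Z')(Function('P')(27)), Mul(-1, A)) = Add(Add(Rational(4, 117), Mul(Rational(1, 234), Pow(Add(17, 27), -1))), Mul(-1, 349116)) = Add(Add(Rational(4, 117), Mul(Rational(1, 234), Pow(44, -1))), -349116) = Add(Add(Rational(4, 117), Mul(Rational(1, 234), Rational(1, 44))), -349116) = Add(Add(Rational(4, 117), Rational(1, 10296)), -349116) = Add(Rational(353, 10296), -349116) = Rational(-3594497983, 10296)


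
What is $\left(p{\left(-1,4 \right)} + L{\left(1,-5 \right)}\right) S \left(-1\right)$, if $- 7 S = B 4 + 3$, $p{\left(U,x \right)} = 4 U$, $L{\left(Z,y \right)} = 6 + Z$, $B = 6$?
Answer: $\frac{81}{7} \approx 11.571$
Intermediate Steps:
$S = - \frac{27}{7}$ ($S = - \frac{6 \cdot 4 + 3}{7} = - \frac{24 + 3}{7} = \left(- \frac{1}{7}\right) 27 = - \frac{27}{7} \approx -3.8571$)
$\left(p{\left(-1,4 \right)} + L{\left(1,-5 \right)}\right) S \left(-1\right) = \left(4 \left(-1\right) + \left(6 + 1\right)\right) \left(- \frac{27}{7}\right) \left(-1\right) = \left(-4 + 7\right) \left(- \frac{27}{7}\right) \left(-1\right) = 3 \left(- \frac{27}{7}\right) \left(-1\right) = \left(- \frac{81}{7}\right) \left(-1\right) = \frac{81}{7}$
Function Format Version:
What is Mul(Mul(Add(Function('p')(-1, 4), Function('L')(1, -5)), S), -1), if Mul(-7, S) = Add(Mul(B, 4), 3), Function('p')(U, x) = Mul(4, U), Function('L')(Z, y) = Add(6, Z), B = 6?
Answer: Rational(81, 7) ≈ 11.571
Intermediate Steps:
S = Rational(-27, 7) (S = Mul(Rational(-1, 7), Add(Mul(6, 4), 3)) = Mul(Rational(-1, 7), Add(24, 3)) = Mul(Rational(-1, 7), 27) = Rational(-27, 7) ≈ -3.8571)
Mul(Mul(Add(Function('p')(-1, 4), Function('L')(1, -5)), S), -1) = Mul(Mul(Add(Mul(4, -1), Add(6, 1)), Rational(-27, 7)), -1) = Mul(Mul(Add(-4, 7), Rational(-27, 7)), -1) = Mul(Mul(3, Rational(-27, 7)), -1) = Mul(Rational(-81, 7), -1) = Rational(81, 7)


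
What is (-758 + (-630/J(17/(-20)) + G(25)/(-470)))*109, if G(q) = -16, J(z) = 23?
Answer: -462689304/5405 ≈ -85604.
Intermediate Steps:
(-758 + (-630/J(17/(-20)) + G(25)/(-470)))*109 = (-758 + (-630/23 - 16/(-470)))*109 = (-758 + (-630*1/23 - 16*(-1/470)))*109 = (-758 + (-630/23 + 8/235))*109 = (-758 - 147866/5405)*109 = -4244856/5405*109 = -462689304/5405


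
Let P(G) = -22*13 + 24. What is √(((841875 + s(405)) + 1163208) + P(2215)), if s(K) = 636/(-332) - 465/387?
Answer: √229832019355197/10707 ≈ 1415.9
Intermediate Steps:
P(G) = -262 (P(G) = -286 + 24 = -262)
s(K) = -33376/10707 (s(K) = 636*(-1/332) - 465*1/387 = -159/83 - 155/129 = -33376/10707)
√(((841875 + s(405)) + 1163208) + P(2215)) = √(((841875 - 33376/10707) + 1163208) - 262) = √((9013922249/10707 + 1163208) - 262) = √(21468390305/10707 - 262) = √(21465585071/10707) = √229832019355197/10707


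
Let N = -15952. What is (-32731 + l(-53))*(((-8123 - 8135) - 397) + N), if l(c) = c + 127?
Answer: 1064846799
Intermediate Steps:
l(c) = 127 + c
(-32731 + l(-53))*(((-8123 - 8135) - 397) + N) = (-32731 + (127 - 53))*(((-8123 - 8135) - 397) - 15952) = (-32731 + 74)*((-16258 - 397) - 15952) = -32657*(-16655 - 15952) = -32657*(-32607) = 1064846799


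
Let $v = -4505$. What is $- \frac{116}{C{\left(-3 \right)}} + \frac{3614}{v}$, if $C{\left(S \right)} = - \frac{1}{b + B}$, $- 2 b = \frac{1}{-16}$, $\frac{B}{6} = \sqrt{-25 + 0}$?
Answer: $\frac{101733}{36040} + 3480 i \approx 2.8228 + 3480.0 i$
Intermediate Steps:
$B = 30 i$ ($B = 6 \sqrt{-25 + 0} = 6 \sqrt{-25} = 6 \cdot 5 i = 30 i \approx 30.0 i$)
$b = \frac{1}{32}$ ($b = - \frac{1}{2 \left(-16\right)} = \left(- \frac{1}{2}\right) \left(- \frac{1}{16}\right) = \frac{1}{32} \approx 0.03125$)
$C{\left(S \right)} = - \frac{1024 \left(\frac{1}{32} - 30 i\right)}{921601}$ ($C{\left(S \right)} = - \frac{1}{\frac{1}{32} + 30 i} = - \frac{1024 \left(\frac{1}{32} - 30 i\right)}{921601}$)
$- \frac{116}{C{\left(-3 \right)}} + \frac{3614}{v} = - \frac{116}{- \frac{32}{921601} + \frac{30720 i}{921601}} + \frac{3614}{-4505} = - 116 \frac{921601 \left(- \frac{32}{921601} - \frac{30720 i}{921601}\right)}{1024} + 3614 \left(- \frac{1}{4505}\right) = - \frac{26726429 \left(- \frac{32}{921601} - \frac{30720 i}{921601}\right)}{256} - \frac{3614}{4505} = - \frac{3614}{4505} - \frac{26726429 \left(- \frac{32}{921601} - \frac{30720 i}{921601}\right)}{256}$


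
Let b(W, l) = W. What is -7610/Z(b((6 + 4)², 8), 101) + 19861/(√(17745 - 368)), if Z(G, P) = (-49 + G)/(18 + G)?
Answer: -897980/51 + 19861*√17377/17377 ≈ -17457.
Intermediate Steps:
Z(G, P) = (-49 + G)/(18 + G)
-7610/Z(b((6 + 4)², 8), 101) + 19861/(√(17745 - 368)) = -7610*(18 + (6 + 4)²)/(-49 + (6 + 4)²) + 19861/(√(17745 - 368)) = -7610*(18 + 10²)/(-49 + 10²) + 19861/(√17377) = -7610*(18 + 100)/(-49 + 100) + 19861*(√17377/17377) = -7610/(51/118) + 19861*√17377/17377 = -7610/((1/118)*51) + 19861*√17377/17377 = -7610/51/118 + 19861*√17377/17377 = -7610*118/51 + 19861*√17377/17377 = -897980/51 + 19861*√17377/17377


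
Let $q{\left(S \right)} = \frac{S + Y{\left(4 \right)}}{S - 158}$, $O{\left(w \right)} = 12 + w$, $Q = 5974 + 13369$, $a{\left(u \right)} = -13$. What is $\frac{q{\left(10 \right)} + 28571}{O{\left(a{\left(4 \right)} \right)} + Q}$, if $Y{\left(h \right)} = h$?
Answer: $\frac{2114247}{1431308} \approx 1.4771$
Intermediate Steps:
$Q = 19343$
$q{\left(S \right)} = \frac{4 + S}{-158 + S}$ ($q{\left(S \right)} = \frac{S + 4}{S - 158} = \frac{4 + S}{-158 + S}$)
$\frac{q{\left(10 \right)} + 28571}{O{\left(a{\left(4 \right)} \right)} + Q} = \frac{\frac{4 + 10}{-158 + 10} + 28571}{\left(12 - 13\right) + 19343} = \frac{\frac{1}{-148} \cdot 14 + 28571}{-1 + 19343} = \frac{\left(- \frac{1}{148}\right) 14 + 28571}{19342} = \left(- \frac{7}{74} + 28571\right) \frac{1}{19342} = \frac{2114247}{74} \cdot \frac{1}{19342} = \frac{2114247}{1431308}$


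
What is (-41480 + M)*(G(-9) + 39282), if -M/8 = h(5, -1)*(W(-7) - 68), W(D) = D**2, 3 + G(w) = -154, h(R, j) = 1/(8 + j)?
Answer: -11354388000/7 ≈ -1.6221e+9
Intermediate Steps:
G(w) = -157 (G(w) = -3 - 154 = -157)
M = 152/7 (M = -8*((-7)**2 - 68)/(8 - 1) = -8*(49 - 68)/7 = -8*(-19)/7 = -8*(-19/7) = 152/7 ≈ 21.714)
(-41480 + M)*(G(-9) + 39282) = (-41480 + 152/7)*(-157 + 39282) = -290208/7*39125 = -11354388000/7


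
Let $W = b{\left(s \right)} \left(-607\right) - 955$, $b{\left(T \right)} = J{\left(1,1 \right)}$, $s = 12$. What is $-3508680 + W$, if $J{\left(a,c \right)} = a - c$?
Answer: $-3509635$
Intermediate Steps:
$b{\left(T \right)} = 0$ ($b{\left(T \right)} = 1 - 1 = 0$)
$W = -955$ ($W = 0 \left(-607\right) - 955 = 0 - 955 = -955$)
$-3508680 + W = -3508680 - 955 = -3509635$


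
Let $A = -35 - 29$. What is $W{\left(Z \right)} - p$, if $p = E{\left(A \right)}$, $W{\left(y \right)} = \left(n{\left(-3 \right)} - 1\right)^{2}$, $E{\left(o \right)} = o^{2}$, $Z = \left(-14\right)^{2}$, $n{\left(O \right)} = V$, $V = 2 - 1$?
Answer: $-4096$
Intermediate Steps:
$V = 1$ ($V = 2 - 1 = 1$)
$A = -64$ ($A = -35 - 29 = -64$)
$n{\left(O \right)} = 1$
$Z = 196$
$W{\left(y \right)} = 0$ ($W{\left(y \right)} = \left(1 - 1\right)^{2} = 0^{2} = 0$)
$p = 4096$ ($p = \left(-64\right)^{2} = 4096$)
$W{\left(Z \right)} - p = 0 - 4096 = -4096$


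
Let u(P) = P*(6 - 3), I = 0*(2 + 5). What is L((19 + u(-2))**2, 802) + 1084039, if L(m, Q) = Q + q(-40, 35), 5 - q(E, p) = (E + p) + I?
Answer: 1084851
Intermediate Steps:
I = 0 (I = 0*7 = 0)
u(P) = 3*P (u(P) = P*3 = 3*P)
q(E, p) = 5 - E - p (q(E, p) = 5 - ((E + p) + 0) = 5 - (E + p) = 5 + (-E - p) = 5 - E - p)
L(m, Q) = 10 + Q (L(m, Q) = Q + (5 - 1*(-40) - 1*35) = Q + (5 + 40 - 35) = Q + 10 = 10 + Q)
L((19 + u(-2))**2, 802) + 1084039 = (10 + 802) + 1084039 = 812 + 1084039 = 1084851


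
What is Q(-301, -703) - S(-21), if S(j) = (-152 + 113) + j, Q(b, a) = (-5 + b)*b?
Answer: 92166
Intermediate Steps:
Q(b, a) = b*(-5 + b)
S(j) = -39 + j
Q(-301, -703) - S(-21) = -301*(-5 - 301) - (-39 - 21) = -301*(-306) - 1*(-60) = 92106 + 60 = 92166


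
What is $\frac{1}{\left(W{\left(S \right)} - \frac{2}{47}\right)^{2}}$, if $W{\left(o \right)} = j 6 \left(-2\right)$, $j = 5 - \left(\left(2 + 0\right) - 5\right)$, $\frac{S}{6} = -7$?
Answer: $\frac{2209}{20376196} \approx 0.00010841$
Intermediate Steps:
$S = -42$ ($S = 6 \left(-7\right) = -42$)
$j = 8$ ($j = 5 - \left(2 - 5\right) = 5 - -3 = 5 + 3 = 8$)
$W{\left(o \right)} = -96$ ($W{\left(o \right)} = 8 \cdot 6 \left(-2\right) = 48 \left(-2\right) = -96$)
$\frac{1}{\left(W{\left(S \right)} - \frac{2}{47}\right)^{2}} = \frac{1}{\left(-96 - \frac{2}{47}\right)^{2}} = \frac{1}{\left(- \frac{4514}{47}\right)^{2}} = \frac{1}{\frac{20376196}{2209}} = \frac{2209}{20376196}$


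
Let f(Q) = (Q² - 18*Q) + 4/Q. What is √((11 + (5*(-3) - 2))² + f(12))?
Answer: I*√321/3 ≈ 5.9722*I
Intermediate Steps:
f(Q) = Q² - 18*Q + 4/Q
√((11 + (5*(-3) - 2))² + f(12)) = √((11 + (5*(-3) - 2))² + (4 + 12²*(-18 + 12))/12) = √((11 + (-15 - 2))² + (4 + 144*(-6))/12) = √((11 - 17)² + (4 - 864)/12) = √((-6)² + (1/12)*(-860)) = √(36 - 215/3) = √(-107/3) = I*√321/3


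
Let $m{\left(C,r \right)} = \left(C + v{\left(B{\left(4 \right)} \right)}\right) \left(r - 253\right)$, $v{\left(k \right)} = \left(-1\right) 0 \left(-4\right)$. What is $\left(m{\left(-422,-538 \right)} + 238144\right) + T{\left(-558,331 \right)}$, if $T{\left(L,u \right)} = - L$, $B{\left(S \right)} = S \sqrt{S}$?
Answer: $572504$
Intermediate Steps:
$B{\left(S \right)} = S^{\frac{3}{2}}$
$v{\left(k \right)} = 0$ ($v{\left(k \right)} = 0 \left(-4\right) = 0$)
$m{\left(C,r \right)} = C \left(-253 + r\right)$ ($m{\left(C,r \right)} = \left(C + 0\right) \left(r - 253\right) = C \left(-253 + r\right)$)
$\left(m{\left(-422,-538 \right)} + 238144\right) + T{\left(-558,331 \right)} = \left(- 422 \left(-253 - 538\right) + 238144\right) - -558 = \left(\left(-422\right) \left(-791\right) + 238144\right) + 558 = \left(333802 + 238144\right) + 558 = 571946 + 558 = 572504$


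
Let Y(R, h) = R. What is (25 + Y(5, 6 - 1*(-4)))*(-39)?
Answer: -1170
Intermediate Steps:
(25 + Y(5, 6 - 1*(-4)))*(-39) = (25 + 5)*(-39) = 30*(-39) = -1170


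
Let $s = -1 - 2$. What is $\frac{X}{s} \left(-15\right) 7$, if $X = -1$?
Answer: $-35$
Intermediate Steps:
$s = -3$ ($s = -1 - 2 = -3$)
$\frac{X}{s} \left(-15\right) 7 = \frac{1}{-3} \left(-1\right) \left(-15\right) 7 = \left(- \frac{1}{3}\right) \left(-1\right) \left(-15\right) 7 = \frac{1}{3} \left(-15\right) 7 = \left(-5\right) 7 = -35$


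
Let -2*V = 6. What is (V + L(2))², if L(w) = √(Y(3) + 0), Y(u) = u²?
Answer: 0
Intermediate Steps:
V = -3 (V = -½*6 = -3)
L(w) = 3 (L(w) = √(3² + 0) = √(9 + 0) = √9 = 3)
(V + L(2))² = (-3 + 3)² = 0² = 0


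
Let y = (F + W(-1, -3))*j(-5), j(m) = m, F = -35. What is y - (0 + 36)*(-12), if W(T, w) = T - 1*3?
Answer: 627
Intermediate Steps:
W(T, w) = -3 + T (W(T, w) = T - 3 = -3 + T)
y = 195 (y = (-35 + (-3 - 1))*(-5) = (-35 - 4)*(-5) = -39*(-5) = 195)
y - (0 + 36)*(-12) = 195 - (0 + 36)*(-12) = 195 - 36*(-12) = 195 - 1*(-432) = 195 + 432 = 627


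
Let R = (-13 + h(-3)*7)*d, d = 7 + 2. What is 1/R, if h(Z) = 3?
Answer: 1/72 ≈ 0.013889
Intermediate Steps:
d = 9
R = 72 (R = (-13 + 3*7)*9 = (-13 + 21)*9 = 8*9 = 72)
1/R = 1/72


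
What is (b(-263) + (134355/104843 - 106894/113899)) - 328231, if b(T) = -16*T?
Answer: -3869320724651208/11941512857 ≈ -3.2402e+5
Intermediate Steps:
(b(-263) + (134355/104843 - 106894/113899)) - 328231 = (-16*(-263) + (134355/104843 - 106894/113899)) - 328231 = (4208 + (134355*(1/104843) - 106894*1/113899)) - 328231 = (4208 + (134355/104843 - 106894/113899)) - 328231 = (4208 + 4095812503/11941512857) - 328231 = 50253981914759/11941512857 - 328231 = -3869320724651208/11941512857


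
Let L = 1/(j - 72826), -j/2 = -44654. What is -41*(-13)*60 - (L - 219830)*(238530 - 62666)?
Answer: 318598832551168/8241 ≈ 3.8660e+10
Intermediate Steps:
j = 89308 (j = -2*(-44654) = 89308)
L = 1/16482 (L = 1/(89308 - 72826) = 1/16482 ≈ 6.0672e-5)
-41*(-13)*60 - (L - 219830)*(238530 - 62666) = -41*(-13)*60 - (1/16482 - 219830)*(238530 - 62666) = 533*60 - (-3623238059)*175864/16482 = 31980 - 1*(-318598569003988/8241) = 31980 + 318598569003988/8241 = 318598832551168/8241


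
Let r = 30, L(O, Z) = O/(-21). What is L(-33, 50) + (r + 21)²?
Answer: 18218/7 ≈ 2602.6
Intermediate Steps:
L(O, Z) = -O/21 (L(O, Z) = O*(-1/21) = -O/21)
L(-33, 50) + (r + 21)² = -1/21*(-33) + (30 + 21)² = 11/7 + 51² = 11/7 + 2601 = 18218/7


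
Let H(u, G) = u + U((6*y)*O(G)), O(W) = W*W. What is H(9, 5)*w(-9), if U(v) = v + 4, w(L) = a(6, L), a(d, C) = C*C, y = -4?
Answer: -47547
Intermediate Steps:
a(d, C) = C²
w(L) = L²
O(W) = W²
U(v) = 4 + v
H(u, G) = 4 + u - 24*G² (H(u, G) = u + (4 + (6*(-4))*G²) = u + (4 - 24*G²) = 4 + u - 24*G²)
H(9, 5)*w(-9) = (4 + 9 - 24*5²)*(-9)² = (4 + 9 - 24*25)*81 = (4 + 9 - 600)*81 = -587*81 = -47547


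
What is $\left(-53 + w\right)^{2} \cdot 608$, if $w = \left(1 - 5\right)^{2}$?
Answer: $832352$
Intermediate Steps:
$w = 16$ ($w = \left(-4\right)^{2} = 16$)
$\left(-53 + w\right)^{2} \cdot 608 = \left(-53 + 16\right)^{2} \cdot 608 = \left(-37\right)^{2} \cdot 608 = 1369 \cdot 608 = 832352$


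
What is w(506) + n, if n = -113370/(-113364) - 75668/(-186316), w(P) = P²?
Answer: 225329208074539/880063626 ≈ 2.5604e+5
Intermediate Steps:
n = 1237528003/880063626 (n = -113370*(-1/113364) - 75668*(-1/186316) = 18895/18894 + 18917/46579 = 1237528003/880063626 ≈ 1.4062)
w(506) + n = 506² + 1237528003/880063626 = 256036 + 1237528003/880063626 = 225329208074539/880063626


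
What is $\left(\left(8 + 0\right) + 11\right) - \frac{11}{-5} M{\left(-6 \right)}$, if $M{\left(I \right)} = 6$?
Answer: $\frac{1254}{5} \approx 250.8$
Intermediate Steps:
$\left(\left(8 + 0\right) + 11\right) - \frac{11}{-5} M{\left(-6 \right)} = \left(\left(8 + 0\right) + 11\right) - \frac{11}{-5} \cdot 6 = \left(8 + 11\right) \left(-11\right) \left(- \frac{1}{5}\right) 6 = 19 \cdot \frac{11}{5} \cdot 6 = 19 \cdot \frac{66}{5} = \frac{1254}{5}$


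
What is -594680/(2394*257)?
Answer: -297340/307629 ≈ -0.96655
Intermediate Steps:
-594680/(2394*257) = -594680/615258 = -594680*1/615258 = -297340/307629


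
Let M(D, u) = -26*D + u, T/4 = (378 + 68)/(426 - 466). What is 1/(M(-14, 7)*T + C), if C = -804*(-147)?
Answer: 5/508207 ≈ 9.8385e-6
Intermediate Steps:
T = -223/5 (T = 4*((378 + 68)/(426 - 466)) = 4*(446/(-40)) = 4*(446*(-1/40)) = 4*(-223/20) = -223/5 ≈ -44.600)
M(D, u) = u - 26*D
C = 118188
1/(M(-14, 7)*T + C) = 1/((7 - 26*(-14))*(-223/5) + 118188) = 1/((7 + 364)*(-223/5) + 118188) = 1/(371*(-223/5) + 118188) = 1/(-82733/5 + 118188) = 1/(508207/5) = 5/508207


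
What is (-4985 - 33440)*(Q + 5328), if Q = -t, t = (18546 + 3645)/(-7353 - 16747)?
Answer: -197392285167/964 ≈ -2.0476e+8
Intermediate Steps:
t = -22191/24100 (t = 22191/(-24100) = 22191*(-1/24100) = -22191/24100 ≈ -0.92079)
Q = 22191/24100 (Q = -1*(-22191/24100) = 22191/24100 ≈ 0.92079)
(-4985 - 33440)*(Q + 5328) = (-4985 - 33440)*(22191/24100 + 5328) = -38425*128426991/24100 = -197392285167/964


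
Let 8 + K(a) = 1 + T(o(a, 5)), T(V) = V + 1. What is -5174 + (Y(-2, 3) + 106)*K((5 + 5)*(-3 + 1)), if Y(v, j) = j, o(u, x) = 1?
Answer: -5719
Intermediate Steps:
T(V) = 1 + V
K(a) = -5 (K(a) = -8 + (1 + (1 + 1)) = -8 + (1 + 2) = -8 + 3 = -5)
-5174 + (Y(-2, 3) + 106)*K((5 + 5)*(-3 + 1)) = -5174 + (3 + 106)*(-5) = -5174 + 109*(-5) = -5174 - 545 = -5719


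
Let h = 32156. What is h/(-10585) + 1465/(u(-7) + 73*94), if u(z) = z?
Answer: -40984471/14512035 ≈ -2.8242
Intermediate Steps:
h/(-10585) + 1465/(u(-7) + 73*94) = 32156/(-10585) + 1465/(-7 + 73*94) = 32156*(-1/10585) + 1465/(-7 + 6862) = -32156/10585 + 1465/6855 = -32156/10585 + 1465*(1/6855) = -32156/10585 + 293/1371 = -40984471/14512035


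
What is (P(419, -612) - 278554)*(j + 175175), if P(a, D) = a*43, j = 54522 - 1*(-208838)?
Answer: -114254593295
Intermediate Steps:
j = 263360 (j = 54522 + 208838 = 263360)
P(a, D) = 43*a
(P(419, -612) - 278554)*(j + 175175) = (43*419 - 278554)*(263360 + 175175) = (18017 - 278554)*438535 = -260537*438535 = -114254593295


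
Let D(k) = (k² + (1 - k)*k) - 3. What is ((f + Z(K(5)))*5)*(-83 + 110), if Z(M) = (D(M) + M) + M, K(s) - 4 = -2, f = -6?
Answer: -405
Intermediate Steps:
D(k) = -3 + k² + k*(1 - k) (D(k) = (k² + k*(1 - k)) - 3 = -3 + k² + k*(1 - k))
K(s) = 2 (K(s) = 4 - 2 = 2)
Z(M) = -3 + 3*M (Z(M) = ((-3 + M) + M) + M = (-3 + 2*M) + M = -3 + 3*M)
((f + Z(K(5)))*5)*(-83 + 110) = ((-6 + (-3 + 3*2))*5)*(-83 + 110) = ((-6 + (-3 + 6))*5)*27 = ((-6 + 3)*5)*27 = -3*5*27 = -15*27 = -405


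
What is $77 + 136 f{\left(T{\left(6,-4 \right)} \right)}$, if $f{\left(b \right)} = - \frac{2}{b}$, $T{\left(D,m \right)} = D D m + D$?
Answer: $\frac{5449}{69} \approx 78.971$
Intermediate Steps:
$T{\left(D,m \right)} = D + m D^{2}$ ($T{\left(D,m \right)} = D^{2} m + D = m D^{2} + D = D + m D^{2}$)
$77 + 136 f{\left(T{\left(6,-4 \right)} \right)} = 77 + 136 \left(- \frac{2}{6 \left(1 + 6 \left(-4\right)\right)}\right) = 77 + 136 \left(- \frac{2}{6 \left(1 - 24\right)}\right) = 77 + 136 \left(- \frac{2}{6 \left(-23\right)}\right) = 77 + 136 \left(- \frac{2}{-138}\right) = 77 + 136 \left(\left(-2\right) \left(- \frac{1}{138}\right)\right) = 77 + 136 \cdot \frac{1}{69} = 77 + \frac{136}{69} = \frac{5449}{69}$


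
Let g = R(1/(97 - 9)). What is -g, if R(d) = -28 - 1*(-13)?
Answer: 15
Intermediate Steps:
R(d) = -15 (R(d) = -28 + 13 = -15)
g = -15
-g = -1*(-15) = 15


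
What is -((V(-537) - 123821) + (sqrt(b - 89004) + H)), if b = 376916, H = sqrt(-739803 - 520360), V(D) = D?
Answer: 124358 - 2*sqrt(71978) - I*sqrt(1260163) ≈ 1.2382e+5 - 1122.6*I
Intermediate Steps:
H = I*sqrt(1260163) (H = sqrt(-1260163) = I*sqrt(1260163) ≈ 1122.6*I)
-((V(-537) - 123821) + (sqrt(b - 89004) + H)) = -((-537 - 123821) + (sqrt(376916 - 89004) + I*sqrt(1260163))) = -(-124358 + (sqrt(287912) + I*sqrt(1260163))) = -(-124358 + (2*sqrt(71978) + I*sqrt(1260163))) = -(-124358 + 2*sqrt(71978) + I*sqrt(1260163)) = 124358 - 2*sqrt(71978) - I*sqrt(1260163)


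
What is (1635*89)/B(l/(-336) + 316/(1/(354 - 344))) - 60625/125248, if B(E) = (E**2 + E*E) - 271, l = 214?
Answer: -16821844056450985/35284384753112896 ≈ -0.47675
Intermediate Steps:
B(E) = -271 + 2*E**2 (B(E) = (E**2 + E**2) - 271 = 2*E**2 - 271 = -271 + 2*E**2)
(1635*89)/B(l/(-336) + 316/(1/(354 - 344))) - 60625/125248 = (1635*89)/(-271 + 2*(214/(-336) + 316/(1/(354 - 344)))**2) - 60625/125248 = 145515/(-271 + 2*(214*(-1/336) + 316/(1/10))**2) - 60625*1/125248 = 145515/(-271 + 2*(-107/168 + 316/(1/10))**2) - 60625/125248 = 145515/(-271 + 2*(-107/168 + 316*10)**2) - 60625/125248 = 145515/(-271 + 2*(-107/168 + 3160)**2) - 60625/125248 = 145515/(-271 + 2*(530773/168)**2) - 60625/125248 = 145515/(-271 + 2*(281719977529/28224)) - 60625/125248 = 145515/(-271 + 281719977529/14112) - 60625/125248 = 145515/(281716153177/14112) - 60625/125248 = 145515*(14112/281716153177) - 60625/125248 = 2053507680/281716153177 - 60625/125248 = -16821844056450985/35284384753112896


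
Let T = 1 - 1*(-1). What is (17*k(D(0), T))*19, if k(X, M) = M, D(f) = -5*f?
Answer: 646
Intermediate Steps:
T = 2 (T = 1 + 1 = 2)
(17*k(D(0), T))*19 = (17*2)*19 = 34*19 = 646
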